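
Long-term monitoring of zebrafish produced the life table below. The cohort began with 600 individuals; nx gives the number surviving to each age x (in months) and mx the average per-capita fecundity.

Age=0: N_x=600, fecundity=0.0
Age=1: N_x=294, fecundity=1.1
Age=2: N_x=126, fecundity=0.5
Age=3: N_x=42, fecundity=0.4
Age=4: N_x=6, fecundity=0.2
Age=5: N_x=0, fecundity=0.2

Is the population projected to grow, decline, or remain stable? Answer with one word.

declining

lx = nx/n0 = nx/600: 1, 0.49, 0.21, 0.07, 0.01, 0
R0 = Σ lx·mx = 0 + 0.539 + 0.105 + 0.028 + 0.002 + 0 = 0.674
R0 < 1, so the population is declining.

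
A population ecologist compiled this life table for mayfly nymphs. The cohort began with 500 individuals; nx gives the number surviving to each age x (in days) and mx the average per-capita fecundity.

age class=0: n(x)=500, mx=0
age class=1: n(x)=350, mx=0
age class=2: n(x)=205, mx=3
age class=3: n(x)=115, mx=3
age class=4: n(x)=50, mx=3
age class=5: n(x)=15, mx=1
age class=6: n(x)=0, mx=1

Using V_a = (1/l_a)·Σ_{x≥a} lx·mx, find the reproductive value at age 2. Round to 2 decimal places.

lx = nx/n0 = nx/500: 1, 0.7, 0.41, 0.23, 0.1, 0.03, 0
lx·mx for x ≥ 2: 1.23, 0.69, 0.3, 0.03, 0 → sum = 2.25
V_2 = 2.25 / l_2 = 2.25 / 0.41 = 5.487805… → 5.49

5.49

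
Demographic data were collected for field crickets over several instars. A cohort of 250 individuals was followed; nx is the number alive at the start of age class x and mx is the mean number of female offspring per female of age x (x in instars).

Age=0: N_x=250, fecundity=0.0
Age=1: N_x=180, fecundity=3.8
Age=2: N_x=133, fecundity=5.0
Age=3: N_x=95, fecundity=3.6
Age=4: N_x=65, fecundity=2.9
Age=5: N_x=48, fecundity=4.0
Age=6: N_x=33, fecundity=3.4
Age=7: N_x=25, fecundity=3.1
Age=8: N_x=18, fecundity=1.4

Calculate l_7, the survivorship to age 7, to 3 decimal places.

l_7 = n_7/n_0 = 25/250 = 0.1 → 0.100

0.100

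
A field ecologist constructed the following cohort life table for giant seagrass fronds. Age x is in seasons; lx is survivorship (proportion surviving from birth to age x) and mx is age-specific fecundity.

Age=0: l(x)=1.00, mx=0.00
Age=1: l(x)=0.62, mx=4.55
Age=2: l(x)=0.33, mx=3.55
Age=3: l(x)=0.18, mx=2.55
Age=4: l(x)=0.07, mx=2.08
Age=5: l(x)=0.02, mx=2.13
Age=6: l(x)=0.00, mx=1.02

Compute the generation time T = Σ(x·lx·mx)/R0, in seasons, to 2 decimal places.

1.58

lx·mx: 0, 2.821, 1.1715, 0.459, 0.1456, 0.0426, 0 → R0 = 4.6397
x·lx·mx: 0, 2.821, 2.343, 1.377, 0.5824, 0.213, 0 → Σ = 7.3364
T = 7.3364 / 4.6397 = 1.581223… → 1.58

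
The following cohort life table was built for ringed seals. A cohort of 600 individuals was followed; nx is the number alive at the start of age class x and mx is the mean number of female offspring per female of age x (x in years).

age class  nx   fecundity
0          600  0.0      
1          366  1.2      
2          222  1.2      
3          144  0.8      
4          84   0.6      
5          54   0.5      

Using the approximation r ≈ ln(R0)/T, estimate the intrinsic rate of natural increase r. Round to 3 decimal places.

lx = nx/n0 = nx/600: 1, 0.61, 0.37, 0.24, 0.14, 0.09
R0 = Σ lx·mx = 0 + 0.732 + 0.444 + 0.192 + 0.084 + 0.045 = 1.497
Σ x·lx·mx = 2.757; T = 2.757/1.497 = 1.84168…
r ≈ ln(R0)/T = ln(1.497)/1.84168… = 0.21907… → 0.219

0.219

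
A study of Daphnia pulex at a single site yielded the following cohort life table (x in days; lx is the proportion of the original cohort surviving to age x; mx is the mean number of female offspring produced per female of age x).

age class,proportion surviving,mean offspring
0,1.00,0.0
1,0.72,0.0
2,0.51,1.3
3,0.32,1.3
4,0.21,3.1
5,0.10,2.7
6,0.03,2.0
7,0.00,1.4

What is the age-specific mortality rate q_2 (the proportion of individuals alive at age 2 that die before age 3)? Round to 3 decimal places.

0.373

q_2 = (l_2 − l_3) / l_2 = (0.51 − 0.32) / 0.51
     = 0.19 / 0.51 = 0.372549… → 0.373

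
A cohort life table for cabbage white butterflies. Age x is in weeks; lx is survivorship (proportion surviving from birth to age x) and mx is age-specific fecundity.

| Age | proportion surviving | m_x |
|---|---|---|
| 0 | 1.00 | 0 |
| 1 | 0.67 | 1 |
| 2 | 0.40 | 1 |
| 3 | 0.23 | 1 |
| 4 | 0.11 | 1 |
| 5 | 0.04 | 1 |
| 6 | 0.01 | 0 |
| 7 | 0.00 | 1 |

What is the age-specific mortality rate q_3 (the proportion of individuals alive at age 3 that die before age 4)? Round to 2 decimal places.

0.52

q_3 = (l_3 − l_4) / l_3 = (0.23 − 0.11) / 0.23
     = 0.12 / 0.23 = 0.521739… → 0.52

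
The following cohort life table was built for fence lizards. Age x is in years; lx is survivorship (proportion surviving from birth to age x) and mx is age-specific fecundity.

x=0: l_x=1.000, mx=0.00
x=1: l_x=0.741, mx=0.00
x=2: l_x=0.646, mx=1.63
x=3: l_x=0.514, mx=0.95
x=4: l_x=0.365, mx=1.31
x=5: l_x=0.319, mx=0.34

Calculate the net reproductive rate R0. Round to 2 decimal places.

2.13

lx·mx by age: 0, 0, 1.05298, 0.4883, 0.47815, 0.10846
R0 = Σ lx·mx = 2.12789 → 2.13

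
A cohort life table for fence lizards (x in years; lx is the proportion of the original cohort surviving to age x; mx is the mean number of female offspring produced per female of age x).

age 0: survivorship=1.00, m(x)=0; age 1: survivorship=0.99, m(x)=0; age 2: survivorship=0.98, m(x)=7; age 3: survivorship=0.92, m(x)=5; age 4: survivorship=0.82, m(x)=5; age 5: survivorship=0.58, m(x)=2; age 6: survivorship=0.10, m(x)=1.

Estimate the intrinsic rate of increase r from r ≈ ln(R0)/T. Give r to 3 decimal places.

0.943

R0 = Σ lx·mx = 0 + 0 + 6.86 + 4.6 + 4.1 + 1.16 + 0.1 = 16.82
Σ x·lx·mx = 50.32; T = 50.32/16.82 = 2.99168…
r ≈ ln(R0)/T = ln(16.82)/2.99168… = 0.94347… → 0.943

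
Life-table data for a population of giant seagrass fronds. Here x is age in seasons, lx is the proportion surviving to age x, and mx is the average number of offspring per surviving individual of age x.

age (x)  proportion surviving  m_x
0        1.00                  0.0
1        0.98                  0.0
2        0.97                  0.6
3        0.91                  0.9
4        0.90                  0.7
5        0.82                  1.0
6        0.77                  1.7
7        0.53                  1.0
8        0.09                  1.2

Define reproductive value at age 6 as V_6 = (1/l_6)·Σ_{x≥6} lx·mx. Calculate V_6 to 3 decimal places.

lx·mx for x ≥ 6: 1.309, 0.53, 0.108 → sum = 1.947
V_6 = 1.947 / l_6 = 1.947 / 0.77 = 2.528571… → 2.529

2.529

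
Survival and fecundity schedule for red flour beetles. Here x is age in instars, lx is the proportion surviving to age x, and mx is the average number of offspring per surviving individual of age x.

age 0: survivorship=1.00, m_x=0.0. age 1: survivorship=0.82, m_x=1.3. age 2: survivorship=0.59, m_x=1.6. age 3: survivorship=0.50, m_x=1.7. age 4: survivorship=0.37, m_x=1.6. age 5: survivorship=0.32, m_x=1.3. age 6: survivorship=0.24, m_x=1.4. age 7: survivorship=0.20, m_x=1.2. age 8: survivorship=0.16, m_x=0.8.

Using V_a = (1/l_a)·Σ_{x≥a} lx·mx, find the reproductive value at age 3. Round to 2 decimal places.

5.12

lx·mx for x ≥ 3: 0.85, 0.592, 0.416, 0.336, 0.24, 0.128 → sum = 2.562
V_3 = 2.562 / l_3 = 2.562 / 0.5 = 5.124 → 5.12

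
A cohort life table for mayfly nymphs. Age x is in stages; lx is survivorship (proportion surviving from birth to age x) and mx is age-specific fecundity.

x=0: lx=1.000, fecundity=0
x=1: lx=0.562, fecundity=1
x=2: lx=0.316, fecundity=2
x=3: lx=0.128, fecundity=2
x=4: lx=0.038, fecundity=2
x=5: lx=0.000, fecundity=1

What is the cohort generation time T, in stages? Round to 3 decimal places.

lx·mx: 0, 0.562, 0.632, 0.256, 0.076, 0 → R0 = 1.526
x·lx·mx: 0, 0.562, 1.264, 0.768, 0.304, 0 → Σ = 2.898
T = 2.898 / 1.526 = 1.899083… → 1.899

1.899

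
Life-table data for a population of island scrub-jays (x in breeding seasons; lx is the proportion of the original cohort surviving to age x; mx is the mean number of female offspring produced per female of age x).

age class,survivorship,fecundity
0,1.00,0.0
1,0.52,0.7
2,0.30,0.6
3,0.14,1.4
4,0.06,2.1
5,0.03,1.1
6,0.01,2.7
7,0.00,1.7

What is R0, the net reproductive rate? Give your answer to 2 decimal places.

0.93

lx·mx by age: 0, 0.364, 0.18, 0.196, 0.126, 0.033, 0.027, 0
R0 = Σ lx·mx = 0.926 → 0.93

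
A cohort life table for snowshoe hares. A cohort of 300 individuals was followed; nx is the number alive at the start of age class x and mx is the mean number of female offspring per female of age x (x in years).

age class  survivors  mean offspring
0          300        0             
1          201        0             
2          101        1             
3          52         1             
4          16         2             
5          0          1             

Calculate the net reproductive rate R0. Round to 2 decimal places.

lx = nx/n0 = nx/300: 1, 0.67, 0.33667…, 0.17333…, 0.05333…, 0
lx·mx by age: 0, 0, 0.336667…, 0.173333…, 0.106667…, 0
R0 = Σ lx·mx = 0.616667… → 0.62

0.62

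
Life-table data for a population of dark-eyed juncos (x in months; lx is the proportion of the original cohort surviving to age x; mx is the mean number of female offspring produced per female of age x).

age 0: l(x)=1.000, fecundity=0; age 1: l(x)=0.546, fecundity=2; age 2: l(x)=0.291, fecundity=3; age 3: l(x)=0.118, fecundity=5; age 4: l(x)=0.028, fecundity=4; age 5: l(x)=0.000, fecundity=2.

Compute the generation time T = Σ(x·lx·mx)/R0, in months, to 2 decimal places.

1.90

lx·mx: 0, 1.092, 0.873, 0.59, 0.112, 0 → R0 = 2.667
x·lx·mx: 0, 1.092, 1.746, 1.77, 0.448, 0 → Σ = 5.056
T = 5.056 / 2.667 = 1.895763… → 1.90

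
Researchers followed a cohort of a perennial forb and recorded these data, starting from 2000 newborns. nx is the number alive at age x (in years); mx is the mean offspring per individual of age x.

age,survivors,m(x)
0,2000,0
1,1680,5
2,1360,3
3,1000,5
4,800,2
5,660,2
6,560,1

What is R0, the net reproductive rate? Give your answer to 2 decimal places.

lx = nx/n0 = nx/2000: 1, 0.84, 0.68, 0.5, 0.4, 0.33, 0.28
lx·mx by age: 0, 4.2, 2.04, 2.5, 0.8, 0.66, 0.28
R0 = Σ lx·mx = 10.48 → 10.48

10.48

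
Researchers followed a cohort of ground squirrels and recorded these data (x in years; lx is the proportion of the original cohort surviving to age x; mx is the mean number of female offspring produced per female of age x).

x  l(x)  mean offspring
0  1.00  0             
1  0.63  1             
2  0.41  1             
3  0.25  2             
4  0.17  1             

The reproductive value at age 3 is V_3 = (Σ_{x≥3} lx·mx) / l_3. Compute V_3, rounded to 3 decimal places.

lx·mx for x ≥ 3: 0.5, 0.17 → sum = 0.67
V_3 = 0.67 / l_3 = 0.67 / 0.25 = 2.68 → 2.680

2.680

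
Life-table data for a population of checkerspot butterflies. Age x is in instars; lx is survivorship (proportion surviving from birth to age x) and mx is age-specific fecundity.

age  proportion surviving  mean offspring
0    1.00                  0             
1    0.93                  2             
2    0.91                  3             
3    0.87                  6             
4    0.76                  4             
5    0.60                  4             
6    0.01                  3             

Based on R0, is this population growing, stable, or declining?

R0 = Σ lx·mx = 0 + 1.86 + 2.73 + 5.22 + 3.04 + 2.4 + 0.03 = 15.28
R0 > 1, so the population is growing.

growing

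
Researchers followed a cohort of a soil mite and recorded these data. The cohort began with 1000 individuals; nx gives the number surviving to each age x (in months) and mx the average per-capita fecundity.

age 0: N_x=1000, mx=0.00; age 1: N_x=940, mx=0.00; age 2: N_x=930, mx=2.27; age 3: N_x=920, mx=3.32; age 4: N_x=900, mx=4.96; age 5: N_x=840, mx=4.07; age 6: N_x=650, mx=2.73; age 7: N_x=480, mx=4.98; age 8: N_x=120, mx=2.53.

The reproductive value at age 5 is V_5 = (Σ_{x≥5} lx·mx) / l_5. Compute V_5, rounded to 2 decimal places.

9.39

lx = nx/n0 = nx/1000: 1, 0.94, 0.93, 0.92, 0.9, 0.84, 0.65, 0.48, 0.12
lx·mx for x ≥ 5: 3.4188, 1.7745, 2.3904, 0.3036 → sum = 7.8873
V_5 = 7.8873 / l_5 = 7.8873 / 0.84 = 9.389643… → 9.39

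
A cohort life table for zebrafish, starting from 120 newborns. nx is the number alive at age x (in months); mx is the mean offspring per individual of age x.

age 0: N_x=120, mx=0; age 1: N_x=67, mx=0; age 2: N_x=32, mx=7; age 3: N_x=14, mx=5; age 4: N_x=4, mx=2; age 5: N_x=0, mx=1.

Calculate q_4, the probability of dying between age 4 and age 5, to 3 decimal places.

lx = nx/n0 = nx/120: 1, 0.55833…, 0.26667…, 0.11667…, 0.03333…, 0
q_4 = (l_4 − l_5) / l_4 = (0.033333… − 0) / 0.033333…
     = 0.033333… / 0.033333… = 1 → 1.000

1.000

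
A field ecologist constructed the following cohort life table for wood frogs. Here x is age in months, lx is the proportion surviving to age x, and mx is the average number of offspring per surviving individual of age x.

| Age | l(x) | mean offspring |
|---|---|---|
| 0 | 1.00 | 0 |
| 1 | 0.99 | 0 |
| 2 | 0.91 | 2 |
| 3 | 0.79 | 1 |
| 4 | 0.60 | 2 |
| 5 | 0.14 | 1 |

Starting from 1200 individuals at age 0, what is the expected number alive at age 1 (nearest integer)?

1188

Expected survivors = N0 · l_1 = 1200 × 0.99 = 1188 → 1188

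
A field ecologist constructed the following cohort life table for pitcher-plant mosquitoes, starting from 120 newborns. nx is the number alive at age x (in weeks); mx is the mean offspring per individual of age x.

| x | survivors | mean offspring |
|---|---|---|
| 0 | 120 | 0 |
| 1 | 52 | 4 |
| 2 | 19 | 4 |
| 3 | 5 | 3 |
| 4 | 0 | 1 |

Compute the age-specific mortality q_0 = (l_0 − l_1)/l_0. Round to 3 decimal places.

0.567

lx = nx/n0 = nx/120: 1, 0.43333…, 0.15833…, 0.04167…, 0
q_0 = (l_0 − l_1) / l_0 = (1 − 0.433333…) / 1
     = 0.566667… / 1 = 0.566667… → 0.567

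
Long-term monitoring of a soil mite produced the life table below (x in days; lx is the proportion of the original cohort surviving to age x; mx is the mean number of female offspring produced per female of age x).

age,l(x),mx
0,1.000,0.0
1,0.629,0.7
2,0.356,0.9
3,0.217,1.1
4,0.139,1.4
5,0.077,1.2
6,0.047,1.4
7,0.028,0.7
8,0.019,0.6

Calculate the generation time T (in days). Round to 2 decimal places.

lx·mx: 0, 0.4403, 0.3204, 0.2387, 0.1946, 0.0924, 0.0658, 0.0196, 0.0114 → R0 = 1.3832
x·lx·mx: 0, 0.4403, 0.6408, 0.7161, 0.7784, 0.462, 0.3948, 0.1372, 0.0912 → Σ = 3.6608
T = 3.6608 / 1.3832 = 2.646617… → 2.65

2.65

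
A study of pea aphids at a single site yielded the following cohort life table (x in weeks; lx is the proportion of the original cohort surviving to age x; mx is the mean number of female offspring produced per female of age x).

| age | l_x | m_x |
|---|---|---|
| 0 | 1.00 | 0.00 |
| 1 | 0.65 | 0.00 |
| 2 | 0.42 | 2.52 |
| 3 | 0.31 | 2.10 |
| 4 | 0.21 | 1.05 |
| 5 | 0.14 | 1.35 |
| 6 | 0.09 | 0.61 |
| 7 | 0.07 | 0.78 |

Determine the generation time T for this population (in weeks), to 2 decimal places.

lx·mx: 0, 0, 1.0584, 0.651, 0.2205, 0.189, 0.0549, 0.0546 → R0 = 2.2284
x·lx·mx: 0, 0, 2.1168, 1.953, 0.882, 0.945, 0.3294, 0.3822 → Σ = 6.6084
T = 6.6084 / 2.2284 = 2.965536… → 2.97

2.97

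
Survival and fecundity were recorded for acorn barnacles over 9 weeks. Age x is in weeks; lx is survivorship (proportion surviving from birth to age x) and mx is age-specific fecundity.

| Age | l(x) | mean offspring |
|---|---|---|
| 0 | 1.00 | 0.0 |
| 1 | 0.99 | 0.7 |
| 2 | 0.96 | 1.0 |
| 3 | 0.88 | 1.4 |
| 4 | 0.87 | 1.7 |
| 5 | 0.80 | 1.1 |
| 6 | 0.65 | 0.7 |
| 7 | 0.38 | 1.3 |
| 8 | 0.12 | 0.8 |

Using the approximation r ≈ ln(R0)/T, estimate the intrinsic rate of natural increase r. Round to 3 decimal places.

R0 = Σ lx·mx = 0 + 0.693 + 0.96 + 1.232 + 1.479 + 0.88 + 0.455 + 0.494 + 0.096 = 6.289
Σ x·lx·mx = 23.581; T = 23.581/6.289 = 3.74956…
r ≈ ln(R0)/T = ln(6.289)/3.74956… = 0.4904… → 0.490

0.490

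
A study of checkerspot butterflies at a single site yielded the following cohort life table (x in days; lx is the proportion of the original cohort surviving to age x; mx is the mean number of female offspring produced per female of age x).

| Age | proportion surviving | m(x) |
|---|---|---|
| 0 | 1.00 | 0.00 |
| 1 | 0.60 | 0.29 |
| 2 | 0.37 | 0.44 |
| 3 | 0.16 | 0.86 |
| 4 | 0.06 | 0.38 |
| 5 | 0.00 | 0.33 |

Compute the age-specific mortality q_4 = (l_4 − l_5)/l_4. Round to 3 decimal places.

q_4 = (l_4 − l_5) / l_4 = (0.06 − 0) / 0.06
     = 0.06 / 0.06 = 1 → 1.000

1.000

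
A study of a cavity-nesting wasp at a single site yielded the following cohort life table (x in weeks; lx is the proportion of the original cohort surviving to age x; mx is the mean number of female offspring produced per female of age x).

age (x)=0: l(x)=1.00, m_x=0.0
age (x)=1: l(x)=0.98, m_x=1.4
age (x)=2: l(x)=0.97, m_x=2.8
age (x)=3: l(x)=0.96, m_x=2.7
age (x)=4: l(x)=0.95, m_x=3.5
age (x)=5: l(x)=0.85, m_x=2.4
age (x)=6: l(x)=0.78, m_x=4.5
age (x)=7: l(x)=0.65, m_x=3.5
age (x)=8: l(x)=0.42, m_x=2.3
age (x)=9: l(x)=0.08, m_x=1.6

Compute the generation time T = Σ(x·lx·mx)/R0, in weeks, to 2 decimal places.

4.44

lx·mx: 0, 1.372, 2.716, 2.592, 3.325, 2.04, 3.51, 2.275, 0.966, 0.128 → R0 = 18.924
x·lx·mx: 0, 1.372, 5.432, 7.776, 13.3, 10.2, 21.06, 15.925, 7.728, 1.152 → Σ = 83.945
T = 83.945 / 18.924 = 4.435902… → 4.44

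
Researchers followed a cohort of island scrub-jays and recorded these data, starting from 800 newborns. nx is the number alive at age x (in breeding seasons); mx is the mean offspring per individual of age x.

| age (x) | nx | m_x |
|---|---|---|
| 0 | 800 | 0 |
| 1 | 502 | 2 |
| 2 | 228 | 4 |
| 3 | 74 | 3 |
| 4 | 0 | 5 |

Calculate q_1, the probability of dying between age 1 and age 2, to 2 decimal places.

0.55

lx = nx/n0 = nx/800: 1, 0.6275, 0.285, 0.0925, 0
q_1 = (l_1 − l_2) / l_1 = (0.6275 − 0.285) / 0.6275
     = 0.3425 / 0.6275 = 0.545817… → 0.55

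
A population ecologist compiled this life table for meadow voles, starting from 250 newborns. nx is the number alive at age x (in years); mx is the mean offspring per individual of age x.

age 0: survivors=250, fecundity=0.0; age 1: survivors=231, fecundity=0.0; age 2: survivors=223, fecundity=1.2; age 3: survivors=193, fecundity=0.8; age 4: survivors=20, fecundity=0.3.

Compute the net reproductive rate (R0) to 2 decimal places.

lx = nx/n0 = nx/250: 1, 0.924, 0.892, 0.772, 0.08
lx·mx by age: 0, 0, 1.0704, 0.6176, 0.024
R0 = Σ lx·mx = 1.712 → 1.71

1.71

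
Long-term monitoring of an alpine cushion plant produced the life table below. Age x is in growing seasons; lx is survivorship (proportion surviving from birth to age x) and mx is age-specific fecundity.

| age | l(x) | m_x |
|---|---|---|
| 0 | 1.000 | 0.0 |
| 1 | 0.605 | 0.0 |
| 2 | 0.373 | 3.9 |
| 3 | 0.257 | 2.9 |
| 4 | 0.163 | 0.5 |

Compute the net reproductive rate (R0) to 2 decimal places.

lx·mx by age: 0, 0, 1.4547, 0.7453, 0.0815
R0 = Σ lx·mx = 2.2815 → 2.28

2.28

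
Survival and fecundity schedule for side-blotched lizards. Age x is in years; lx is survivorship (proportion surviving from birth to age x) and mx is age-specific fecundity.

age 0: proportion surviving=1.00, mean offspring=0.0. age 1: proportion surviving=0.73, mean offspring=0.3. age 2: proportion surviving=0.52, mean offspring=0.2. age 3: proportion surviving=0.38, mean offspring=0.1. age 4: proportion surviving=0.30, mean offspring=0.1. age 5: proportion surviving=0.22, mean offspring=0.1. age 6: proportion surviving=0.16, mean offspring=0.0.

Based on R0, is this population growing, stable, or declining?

R0 = Σ lx·mx = 0 + 0.219 + 0.104 + 0.038 + 0.03 + 0.022 + 0 = 0.413
R0 < 1, so the population is declining.

declining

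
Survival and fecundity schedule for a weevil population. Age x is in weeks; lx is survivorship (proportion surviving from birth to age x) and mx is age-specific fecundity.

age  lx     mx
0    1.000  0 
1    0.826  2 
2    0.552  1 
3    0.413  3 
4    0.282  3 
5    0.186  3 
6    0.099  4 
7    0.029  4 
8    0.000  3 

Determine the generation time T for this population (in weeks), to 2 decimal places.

lx·mx: 0, 1.652, 0.552, 1.239, 0.846, 0.558, 0.396, 0.116, 0 → R0 = 5.359
x·lx·mx: 0, 1.652, 1.104, 3.717, 3.384, 2.79, 2.376, 0.812, 0 → Σ = 15.835
T = 15.835 / 5.359 = 2.954842… → 2.95

2.95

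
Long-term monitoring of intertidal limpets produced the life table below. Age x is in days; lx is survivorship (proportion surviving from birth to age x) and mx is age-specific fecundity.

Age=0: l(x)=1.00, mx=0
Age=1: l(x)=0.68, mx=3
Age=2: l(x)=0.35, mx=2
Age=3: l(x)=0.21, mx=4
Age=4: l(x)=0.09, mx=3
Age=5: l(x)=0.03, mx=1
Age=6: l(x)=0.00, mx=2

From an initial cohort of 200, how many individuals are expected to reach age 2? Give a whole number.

70

Expected survivors = N0 · l_2 = 200 × 0.35 = 70 → 70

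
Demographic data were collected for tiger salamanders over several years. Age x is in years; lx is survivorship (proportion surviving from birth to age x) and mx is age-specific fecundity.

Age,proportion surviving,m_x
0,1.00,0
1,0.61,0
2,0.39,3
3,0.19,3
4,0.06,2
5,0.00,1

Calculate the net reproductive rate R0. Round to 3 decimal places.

lx·mx by age: 0, 0, 1.17, 0.57, 0.12, 0
R0 = Σ lx·mx = 1.86 → 1.860

1.860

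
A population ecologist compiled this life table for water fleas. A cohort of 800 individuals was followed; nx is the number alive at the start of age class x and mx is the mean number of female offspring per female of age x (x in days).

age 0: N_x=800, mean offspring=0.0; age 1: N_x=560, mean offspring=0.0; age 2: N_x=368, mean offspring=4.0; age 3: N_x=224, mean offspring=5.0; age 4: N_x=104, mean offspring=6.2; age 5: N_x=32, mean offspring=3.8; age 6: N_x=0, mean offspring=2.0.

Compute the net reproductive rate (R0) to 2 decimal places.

lx = nx/n0 = nx/800: 1, 0.7, 0.46, 0.28, 0.13, 0.04, 0
lx·mx by age: 0, 0, 1.84, 1.4, 0.806, 0.152, 0
R0 = Σ lx·mx = 4.198 → 4.20

4.20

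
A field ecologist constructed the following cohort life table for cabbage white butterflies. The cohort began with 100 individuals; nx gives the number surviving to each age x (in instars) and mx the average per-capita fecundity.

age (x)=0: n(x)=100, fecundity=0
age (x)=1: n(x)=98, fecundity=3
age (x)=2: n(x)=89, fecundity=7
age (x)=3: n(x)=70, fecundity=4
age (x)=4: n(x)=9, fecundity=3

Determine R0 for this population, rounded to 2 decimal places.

lx = nx/n0 = nx/100: 1, 0.98, 0.89, 0.7, 0.09
lx·mx by age: 0, 2.94, 6.23, 2.8, 0.27
R0 = Σ lx·mx = 12.24 → 12.24

12.24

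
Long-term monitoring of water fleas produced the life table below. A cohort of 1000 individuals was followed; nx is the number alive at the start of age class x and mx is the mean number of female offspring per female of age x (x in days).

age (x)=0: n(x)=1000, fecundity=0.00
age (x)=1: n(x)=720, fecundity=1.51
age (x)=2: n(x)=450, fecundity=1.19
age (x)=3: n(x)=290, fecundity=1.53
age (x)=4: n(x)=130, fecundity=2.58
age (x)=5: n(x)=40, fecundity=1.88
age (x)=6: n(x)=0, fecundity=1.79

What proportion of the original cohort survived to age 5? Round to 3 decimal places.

l_5 = n_5/n_0 = 40/1000 = 0.04 → 0.040

0.040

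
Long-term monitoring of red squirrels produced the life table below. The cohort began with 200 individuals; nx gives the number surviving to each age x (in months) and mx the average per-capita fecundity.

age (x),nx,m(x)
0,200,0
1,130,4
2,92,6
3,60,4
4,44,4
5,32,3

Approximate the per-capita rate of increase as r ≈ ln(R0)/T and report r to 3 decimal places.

0.929

lx = nx/n0 = nx/200: 1, 0.65, 0.46, 0.3, 0.22, 0.16
R0 = Σ lx·mx = 0 + 2.6 + 2.76 + 1.2 + 0.88 + 0.48 = 7.92
Σ x·lx·mx = 17.64; T = 17.64/7.92 = 2.22727…
r ≈ ln(R0)/T = ln(7.92)/2.22727… = 0.92911… → 0.929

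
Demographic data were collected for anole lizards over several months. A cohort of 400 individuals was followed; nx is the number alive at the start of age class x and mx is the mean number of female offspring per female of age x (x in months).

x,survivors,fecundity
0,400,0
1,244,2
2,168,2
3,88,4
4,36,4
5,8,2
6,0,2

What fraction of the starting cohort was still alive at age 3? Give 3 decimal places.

0.220

l_3 = n_3/n_0 = 88/400 = 0.22 → 0.220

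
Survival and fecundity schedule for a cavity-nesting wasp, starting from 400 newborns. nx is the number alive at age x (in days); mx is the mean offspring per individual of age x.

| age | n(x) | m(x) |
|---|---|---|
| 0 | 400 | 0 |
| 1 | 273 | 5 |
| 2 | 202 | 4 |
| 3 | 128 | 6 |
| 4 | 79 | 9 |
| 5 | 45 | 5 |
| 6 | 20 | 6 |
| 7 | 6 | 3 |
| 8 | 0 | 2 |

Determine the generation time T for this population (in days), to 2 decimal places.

lx = nx/n0 = nx/400: 1, 0.6825, 0.505, 0.32, 0.1975, 0.1125, 0.05, 0.015, 0
lx·mx: 0, 3.4125, 2.02, 1.92, 1.7775, 0.5625, 0.3, 0.045, 0 → R0 = 10.0375
x·lx·mx: 0, 3.4125, 4.04, 5.76, 7.11, 2.8125, 1.8, 0.315, 0 → Σ = 25.25
T = 25.25 / 10.0375 = 2.515567… → 2.52

2.52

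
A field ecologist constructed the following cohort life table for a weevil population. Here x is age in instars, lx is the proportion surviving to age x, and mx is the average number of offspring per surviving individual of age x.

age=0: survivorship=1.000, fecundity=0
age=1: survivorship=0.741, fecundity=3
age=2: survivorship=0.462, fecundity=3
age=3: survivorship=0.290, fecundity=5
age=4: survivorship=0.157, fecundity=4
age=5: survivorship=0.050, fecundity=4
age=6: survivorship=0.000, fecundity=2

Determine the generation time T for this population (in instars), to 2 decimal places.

2.18

lx·mx: 0, 2.223, 1.386, 1.45, 0.628, 0.2, 0 → R0 = 5.887
x·lx·mx: 0, 2.223, 2.772, 4.35, 2.512, 1, 0 → Σ = 12.857
T = 12.857 / 5.887 = 2.183965… → 2.18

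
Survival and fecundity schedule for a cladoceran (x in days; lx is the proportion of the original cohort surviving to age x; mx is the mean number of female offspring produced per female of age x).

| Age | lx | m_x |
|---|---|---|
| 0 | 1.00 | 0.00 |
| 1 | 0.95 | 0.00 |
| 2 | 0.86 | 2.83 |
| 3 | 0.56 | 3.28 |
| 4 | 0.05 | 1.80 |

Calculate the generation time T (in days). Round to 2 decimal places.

lx·mx: 0, 0, 2.4338, 1.8368, 0.09 → R0 = 4.3606
x·lx·mx: 0, 0, 4.8676, 5.5104, 0.36 → Σ = 10.738
T = 10.738 / 4.3606 = 2.462505… → 2.46

2.46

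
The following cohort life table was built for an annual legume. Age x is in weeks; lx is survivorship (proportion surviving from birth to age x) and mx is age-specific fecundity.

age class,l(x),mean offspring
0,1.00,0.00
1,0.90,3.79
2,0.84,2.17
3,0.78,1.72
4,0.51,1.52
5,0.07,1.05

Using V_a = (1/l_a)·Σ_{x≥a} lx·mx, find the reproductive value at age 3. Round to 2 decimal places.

2.81

lx·mx for x ≥ 3: 1.3416, 0.7752, 0.0735 → sum = 2.1903
V_3 = 2.1903 / l_3 = 2.1903 / 0.78 = 2.808077… → 2.81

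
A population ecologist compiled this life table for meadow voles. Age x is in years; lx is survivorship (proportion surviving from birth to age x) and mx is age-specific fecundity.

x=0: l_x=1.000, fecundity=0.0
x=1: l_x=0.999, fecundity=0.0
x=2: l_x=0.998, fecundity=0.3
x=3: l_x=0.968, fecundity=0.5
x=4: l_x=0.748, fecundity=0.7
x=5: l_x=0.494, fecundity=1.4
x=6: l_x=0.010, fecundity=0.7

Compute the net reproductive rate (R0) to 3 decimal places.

lx·mx by age: 0, 0, 0.2994, 0.484, 0.5236, 0.6916, 0.007
R0 = Σ lx·mx = 2.0056 → 2.006

2.006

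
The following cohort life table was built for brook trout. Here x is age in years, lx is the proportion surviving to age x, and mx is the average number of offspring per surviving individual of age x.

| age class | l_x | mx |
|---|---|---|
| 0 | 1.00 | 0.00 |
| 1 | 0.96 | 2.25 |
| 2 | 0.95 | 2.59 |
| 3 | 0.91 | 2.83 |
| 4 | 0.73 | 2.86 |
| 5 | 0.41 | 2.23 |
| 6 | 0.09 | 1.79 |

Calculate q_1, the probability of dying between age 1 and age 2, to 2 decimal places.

q_1 = (l_1 − l_2) / l_1 = (0.96 − 0.95) / 0.96
     = 0.01 / 0.96 = 0.010417… → 0.01

0.01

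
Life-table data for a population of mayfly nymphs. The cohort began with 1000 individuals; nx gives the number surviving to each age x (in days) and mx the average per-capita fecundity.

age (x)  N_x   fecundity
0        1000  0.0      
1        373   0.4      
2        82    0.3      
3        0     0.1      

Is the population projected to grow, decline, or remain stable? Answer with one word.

declining

lx = nx/n0 = nx/1000: 1, 0.373, 0.082, 0
R0 = Σ lx·mx = 0 + 0.1492 + 0.0246 + 0 = 0.1738
R0 < 1, so the population is declining.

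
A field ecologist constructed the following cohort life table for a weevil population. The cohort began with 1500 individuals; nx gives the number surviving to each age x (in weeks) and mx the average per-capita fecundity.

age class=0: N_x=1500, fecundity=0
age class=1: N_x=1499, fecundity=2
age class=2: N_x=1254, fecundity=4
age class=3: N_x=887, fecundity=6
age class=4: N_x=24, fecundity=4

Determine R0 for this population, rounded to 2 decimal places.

8.95

lx = nx/n0 = nx/1500: 1, 0.99933…, 0.836, 0.59133…, 0.016
lx·mx by age: 0, 1.998667…, 3.344, 3.548…, 0.064
R0 = Σ lx·mx = 8.954667… → 8.95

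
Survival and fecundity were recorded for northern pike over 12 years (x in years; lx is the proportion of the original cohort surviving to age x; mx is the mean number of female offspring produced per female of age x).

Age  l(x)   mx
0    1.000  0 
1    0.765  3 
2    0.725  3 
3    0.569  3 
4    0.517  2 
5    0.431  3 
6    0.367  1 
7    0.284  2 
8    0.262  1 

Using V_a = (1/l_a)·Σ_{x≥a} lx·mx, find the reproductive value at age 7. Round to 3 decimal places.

lx·mx for x ≥ 7: 0.568, 0.262 → sum = 0.83
V_7 = 0.83 / l_7 = 0.83 / 0.284 = 2.922535… → 2.923

2.923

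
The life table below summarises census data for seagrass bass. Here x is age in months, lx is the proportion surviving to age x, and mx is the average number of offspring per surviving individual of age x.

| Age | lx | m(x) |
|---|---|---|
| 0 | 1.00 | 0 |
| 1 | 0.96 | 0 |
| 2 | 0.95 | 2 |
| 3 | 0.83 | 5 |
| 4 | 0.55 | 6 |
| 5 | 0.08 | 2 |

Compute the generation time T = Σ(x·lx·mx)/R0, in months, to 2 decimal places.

3.18

lx·mx: 0, 0, 1.9, 4.15, 3.3, 0.16 → R0 = 9.51
x·lx·mx: 0, 0, 3.8, 12.45, 13.2, 0.8 → Σ = 30.25
T = 30.25 / 9.51 = 3.180862… → 3.18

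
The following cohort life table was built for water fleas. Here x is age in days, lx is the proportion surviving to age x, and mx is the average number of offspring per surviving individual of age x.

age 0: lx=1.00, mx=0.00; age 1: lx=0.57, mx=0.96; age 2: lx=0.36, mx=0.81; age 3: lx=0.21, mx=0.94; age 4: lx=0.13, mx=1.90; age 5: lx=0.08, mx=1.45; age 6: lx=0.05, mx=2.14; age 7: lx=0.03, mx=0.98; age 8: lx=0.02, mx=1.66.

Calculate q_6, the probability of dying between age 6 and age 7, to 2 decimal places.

0.40

q_6 = (l_6 − l_7) / l_6 = (0.05 − 0.03) / 0.05
     = 0.02 / 0.05 = 0.4 → 0.40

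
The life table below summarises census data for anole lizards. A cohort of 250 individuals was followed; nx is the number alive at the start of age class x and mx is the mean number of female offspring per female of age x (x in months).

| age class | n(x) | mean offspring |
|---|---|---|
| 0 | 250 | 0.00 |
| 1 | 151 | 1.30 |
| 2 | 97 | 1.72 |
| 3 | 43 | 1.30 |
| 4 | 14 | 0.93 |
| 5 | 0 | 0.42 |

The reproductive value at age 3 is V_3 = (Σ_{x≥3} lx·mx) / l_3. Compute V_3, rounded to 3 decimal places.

1.603

lx = nx/n0 = nx/250: 1, 0.604, 0.388, 0.172, 0.056, 0
lx·mx for x ≥ 3: 0.2236, 0.05208, 0 → sum = 0.27568
V_3 = 0.27568 / l_3 = 0.27568 / 0.172 = 1.602791… → 1.603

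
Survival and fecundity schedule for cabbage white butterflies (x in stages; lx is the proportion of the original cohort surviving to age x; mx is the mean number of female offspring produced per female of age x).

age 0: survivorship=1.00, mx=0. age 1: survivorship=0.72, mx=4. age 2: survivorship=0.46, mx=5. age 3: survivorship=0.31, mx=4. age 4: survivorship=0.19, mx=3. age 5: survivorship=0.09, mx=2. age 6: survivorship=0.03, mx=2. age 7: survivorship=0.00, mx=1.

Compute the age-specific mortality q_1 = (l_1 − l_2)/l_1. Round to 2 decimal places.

0.36

q_1 = (l_1 − l_2) / l_1 = (0.72 − 0.46) / 0.72
     = 0.26 / 0.72 = 0.361111… → 0.36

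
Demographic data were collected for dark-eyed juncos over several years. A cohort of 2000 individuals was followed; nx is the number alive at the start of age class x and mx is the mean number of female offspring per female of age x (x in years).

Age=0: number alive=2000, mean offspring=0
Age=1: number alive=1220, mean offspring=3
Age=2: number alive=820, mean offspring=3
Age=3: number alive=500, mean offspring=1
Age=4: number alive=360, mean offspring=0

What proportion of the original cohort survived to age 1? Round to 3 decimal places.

l_1 = n_1/n_0 = 1220/2000 = 0.61 → 0.610

0.610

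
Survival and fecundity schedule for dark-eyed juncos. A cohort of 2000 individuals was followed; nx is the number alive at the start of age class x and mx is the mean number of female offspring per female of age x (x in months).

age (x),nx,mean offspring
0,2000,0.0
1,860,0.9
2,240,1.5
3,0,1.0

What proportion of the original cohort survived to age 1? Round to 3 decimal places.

l_1 = n_1/n_0 = 860/2000 = 0.43 → 0.430

0.430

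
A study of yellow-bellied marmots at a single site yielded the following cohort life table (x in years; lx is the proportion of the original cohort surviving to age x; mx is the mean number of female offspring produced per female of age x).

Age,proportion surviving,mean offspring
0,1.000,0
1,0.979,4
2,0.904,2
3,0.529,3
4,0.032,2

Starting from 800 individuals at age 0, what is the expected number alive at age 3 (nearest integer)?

Expected survivors = N0 · l_3 = 800 × 0.529 = 423.2 → 423

423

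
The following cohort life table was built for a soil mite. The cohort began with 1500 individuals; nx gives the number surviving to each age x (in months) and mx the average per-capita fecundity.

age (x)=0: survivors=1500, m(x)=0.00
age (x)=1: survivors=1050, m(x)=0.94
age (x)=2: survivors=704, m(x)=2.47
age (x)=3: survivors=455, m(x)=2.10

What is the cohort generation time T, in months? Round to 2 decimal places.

1.99

lx = nx/n0 = nx/1500: 1, 0.7, 0.46933…, 0.30333…
lx·mx: 0, 0.658, 1.159253…, 0.637… → R0 = 2.454253…
x·lx·mx: 0, 0.658, 2.318507…, 1.911… → Σ = 4.887507…
T = 4.887507… / 2.454253… = 1.991443… → 1.99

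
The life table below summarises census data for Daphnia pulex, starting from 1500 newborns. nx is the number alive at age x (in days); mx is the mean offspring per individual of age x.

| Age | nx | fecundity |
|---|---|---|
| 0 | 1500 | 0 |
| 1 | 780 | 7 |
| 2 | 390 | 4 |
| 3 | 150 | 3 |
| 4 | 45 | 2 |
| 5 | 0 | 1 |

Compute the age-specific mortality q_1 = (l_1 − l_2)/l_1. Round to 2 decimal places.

0.50

lx = nx/n0 = nx/1500: 1, 0.52, 0.26, 0.1, 0.03, 0
q_1 = (l_1 − l_2) / l_1 = (0.52 − 0.26) / 0.52
     = 0.26 / 0.52 = 0.5 → 0.50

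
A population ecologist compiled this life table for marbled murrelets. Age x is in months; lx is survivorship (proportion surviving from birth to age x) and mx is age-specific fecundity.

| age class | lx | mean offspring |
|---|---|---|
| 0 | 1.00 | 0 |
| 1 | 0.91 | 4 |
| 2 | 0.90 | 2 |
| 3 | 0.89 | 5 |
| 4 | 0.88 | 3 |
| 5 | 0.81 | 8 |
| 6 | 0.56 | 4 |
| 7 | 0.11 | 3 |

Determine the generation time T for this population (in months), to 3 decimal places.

lx·mx: 0, 3.64, 1.8, 4.45, 2.64, 6.48, 2.24, 0.33 → R0 = 21.58
x·lx·mx: 0, 3.64, 3.6, 13.35, 10.56, 32.4, 13.44, 2.31 → Σ = 79.3
T = 79.3 / 21.58 = 3.674699… → 3.675

3.675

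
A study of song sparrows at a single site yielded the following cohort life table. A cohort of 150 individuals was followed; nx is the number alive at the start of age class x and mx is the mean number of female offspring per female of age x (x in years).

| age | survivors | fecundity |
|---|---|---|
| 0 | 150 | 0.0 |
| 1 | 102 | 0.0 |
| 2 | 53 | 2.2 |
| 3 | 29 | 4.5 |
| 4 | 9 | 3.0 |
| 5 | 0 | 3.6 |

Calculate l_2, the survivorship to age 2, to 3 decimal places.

0.353

l_2 = n_2/n_0 = 53/150 = 0.353333… → 0.353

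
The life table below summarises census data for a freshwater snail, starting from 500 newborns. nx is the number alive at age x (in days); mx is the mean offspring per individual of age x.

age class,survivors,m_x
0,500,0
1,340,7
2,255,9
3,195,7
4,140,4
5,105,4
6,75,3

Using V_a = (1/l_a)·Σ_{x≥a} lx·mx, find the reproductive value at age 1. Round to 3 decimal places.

lx = nx/n0 = nx/500: 1, 0.68, 0.51, 0.39, 0.28, 0.21, 0.15
lx·mx for x ≥ 1: 4.76, 4.59, 2.73, 1.12, 0.84, 0.45 → sum = 14.49
V_1 = 14.49 / l_1 = 14.49 / 0.68 = 21.308824… → 21.309

21.309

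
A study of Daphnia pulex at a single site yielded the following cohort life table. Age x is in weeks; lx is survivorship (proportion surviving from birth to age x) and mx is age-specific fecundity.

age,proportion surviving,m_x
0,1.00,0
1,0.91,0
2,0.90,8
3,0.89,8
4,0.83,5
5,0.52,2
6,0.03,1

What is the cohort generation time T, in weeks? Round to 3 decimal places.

2.955

lx·mx: 0, 0, 7.2, 7.12, 4.15, 1.04, 0.03 → R0 = 19.54
x·lx·mx: 0, 0, 14.4, 21.36, 16.6, 5.2, 0.18 → Σ = 57.74
T = 57.74 / 19.54 = 2.954964… → 2.955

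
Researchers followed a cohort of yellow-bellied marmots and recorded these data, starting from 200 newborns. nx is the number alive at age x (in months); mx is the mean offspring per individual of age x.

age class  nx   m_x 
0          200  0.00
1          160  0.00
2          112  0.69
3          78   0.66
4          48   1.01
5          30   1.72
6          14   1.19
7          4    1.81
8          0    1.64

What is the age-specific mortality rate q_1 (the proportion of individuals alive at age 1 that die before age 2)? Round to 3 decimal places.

lx = nx/n0 = nx/200: 1, 0.8, 0.56, 0.39, 0.24, 0.15, 0.07, 0.02, 0
q_1 = (l_1 − l_2) / l_1 = (0.8 − 0.56) / 0.8
     = 0.24 / 0.8 = 0.3 → 0.300

0.300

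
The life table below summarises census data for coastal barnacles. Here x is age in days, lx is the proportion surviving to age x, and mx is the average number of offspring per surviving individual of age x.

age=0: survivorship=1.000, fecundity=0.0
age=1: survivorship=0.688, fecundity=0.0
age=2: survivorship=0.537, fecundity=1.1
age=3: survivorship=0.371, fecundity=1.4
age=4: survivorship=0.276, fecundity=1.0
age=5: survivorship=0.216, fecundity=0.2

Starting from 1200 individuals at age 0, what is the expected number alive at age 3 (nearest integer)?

445

Expected survivors = N0 · l_3 = 1200 × 0.371 = 445.2 → 445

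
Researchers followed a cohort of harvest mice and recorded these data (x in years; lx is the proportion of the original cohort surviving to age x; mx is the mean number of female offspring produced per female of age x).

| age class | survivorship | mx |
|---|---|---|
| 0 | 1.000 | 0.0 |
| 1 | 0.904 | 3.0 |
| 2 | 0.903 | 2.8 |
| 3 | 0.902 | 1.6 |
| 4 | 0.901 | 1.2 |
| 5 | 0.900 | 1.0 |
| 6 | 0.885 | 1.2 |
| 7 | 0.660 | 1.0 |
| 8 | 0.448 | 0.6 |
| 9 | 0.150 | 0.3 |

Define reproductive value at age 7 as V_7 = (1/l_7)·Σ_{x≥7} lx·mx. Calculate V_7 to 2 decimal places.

lx·mx for x ≥ 7: 0.66, 0.2688, 0.045 → sum = 0.9738
V_7 = 0.9738 / l_7 = 0.9738 / 0.66 = 1.475455… → 1.48

1.48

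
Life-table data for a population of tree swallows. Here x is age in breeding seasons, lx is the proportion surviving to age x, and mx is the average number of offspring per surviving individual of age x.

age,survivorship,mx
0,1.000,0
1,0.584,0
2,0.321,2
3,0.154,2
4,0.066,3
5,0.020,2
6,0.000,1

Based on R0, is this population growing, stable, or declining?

growing

R0 = Σ lx·mx = 0 + 0 + 0.642 + 0.308 + 0.198 + 0.04 + 0 = 1.188
R0 > 1, so the population is growing.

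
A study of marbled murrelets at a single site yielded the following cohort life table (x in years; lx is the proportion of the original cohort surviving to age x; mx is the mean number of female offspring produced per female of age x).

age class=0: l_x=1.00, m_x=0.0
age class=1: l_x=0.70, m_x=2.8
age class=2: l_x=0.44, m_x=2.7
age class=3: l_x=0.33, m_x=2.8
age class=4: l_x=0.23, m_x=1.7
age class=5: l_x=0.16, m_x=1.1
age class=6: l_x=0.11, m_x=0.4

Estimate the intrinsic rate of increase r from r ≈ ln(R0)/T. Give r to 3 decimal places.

R0 = Σ lx·mx = 0 + 1.96 + 1.188 + 0.924 + 0.391 + 0.176 + 0.044 = 4.683
Σ x·lx·mx = 9.816; T = 9.816/4.683 = 2.09609…
r ≈ ln(R0)/T = ln(4.683)/2.09609… = 0.73658… → 0.737

0.737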